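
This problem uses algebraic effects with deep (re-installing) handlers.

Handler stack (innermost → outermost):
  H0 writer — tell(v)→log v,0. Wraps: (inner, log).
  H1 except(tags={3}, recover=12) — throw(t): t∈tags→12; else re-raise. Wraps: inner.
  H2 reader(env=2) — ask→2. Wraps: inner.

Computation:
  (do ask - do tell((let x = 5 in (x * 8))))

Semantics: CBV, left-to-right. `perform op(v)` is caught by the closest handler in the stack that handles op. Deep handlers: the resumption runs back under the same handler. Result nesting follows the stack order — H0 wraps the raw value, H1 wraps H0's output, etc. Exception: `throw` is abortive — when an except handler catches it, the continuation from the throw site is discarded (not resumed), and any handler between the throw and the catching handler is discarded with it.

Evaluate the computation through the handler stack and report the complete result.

Step-by-step:
ask @ H2 ⇒ 2
tell(40) @ H0 ⇒ log+=40
H0 returns (2, (40))
H1 returns (2, (40))
H2 returns (2, (40))
= (2, (40))

Answer: (2, (40))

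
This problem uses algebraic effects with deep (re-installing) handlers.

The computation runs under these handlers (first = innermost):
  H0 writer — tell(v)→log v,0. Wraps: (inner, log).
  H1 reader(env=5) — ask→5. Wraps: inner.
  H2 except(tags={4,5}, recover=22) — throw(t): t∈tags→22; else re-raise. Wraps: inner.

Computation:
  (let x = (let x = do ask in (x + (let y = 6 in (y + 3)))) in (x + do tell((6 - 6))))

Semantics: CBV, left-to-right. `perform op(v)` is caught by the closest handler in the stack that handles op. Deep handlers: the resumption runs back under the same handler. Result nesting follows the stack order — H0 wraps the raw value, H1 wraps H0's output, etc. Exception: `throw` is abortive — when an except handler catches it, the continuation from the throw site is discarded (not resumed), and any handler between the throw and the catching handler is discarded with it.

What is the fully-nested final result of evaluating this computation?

Answer: (14, (0))

Step-by-step:
ask @ H1 ⇒ 5
tell(0) @ H0 ⇒ log+=0
H0 returns (14, (0))
H1 returns (14, (0))
H2 returns (14, (0))
= (14, (0))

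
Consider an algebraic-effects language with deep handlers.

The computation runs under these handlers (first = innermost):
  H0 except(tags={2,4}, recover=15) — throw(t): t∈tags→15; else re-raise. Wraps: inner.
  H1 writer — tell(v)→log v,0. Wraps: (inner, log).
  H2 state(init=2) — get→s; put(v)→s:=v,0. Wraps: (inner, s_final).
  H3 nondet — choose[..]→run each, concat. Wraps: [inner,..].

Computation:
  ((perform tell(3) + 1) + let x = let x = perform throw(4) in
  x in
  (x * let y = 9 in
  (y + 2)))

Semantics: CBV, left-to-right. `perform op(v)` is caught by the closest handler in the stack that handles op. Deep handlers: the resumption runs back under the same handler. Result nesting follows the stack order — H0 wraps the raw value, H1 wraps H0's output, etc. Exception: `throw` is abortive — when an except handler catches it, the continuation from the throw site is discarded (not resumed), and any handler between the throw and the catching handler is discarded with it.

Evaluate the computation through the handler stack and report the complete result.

Answer: [((15, (3)), 2)]

Step-by-step:
tell(3) @ H1 ⇒ log+=3
throw(4) @ H0 caught ⇒ 15
H1 returns (15, (3))
H2 returns ((15, (3)), 2)
H3 returns [((15, (3)), 2)]
= [((15, (3)), 2)]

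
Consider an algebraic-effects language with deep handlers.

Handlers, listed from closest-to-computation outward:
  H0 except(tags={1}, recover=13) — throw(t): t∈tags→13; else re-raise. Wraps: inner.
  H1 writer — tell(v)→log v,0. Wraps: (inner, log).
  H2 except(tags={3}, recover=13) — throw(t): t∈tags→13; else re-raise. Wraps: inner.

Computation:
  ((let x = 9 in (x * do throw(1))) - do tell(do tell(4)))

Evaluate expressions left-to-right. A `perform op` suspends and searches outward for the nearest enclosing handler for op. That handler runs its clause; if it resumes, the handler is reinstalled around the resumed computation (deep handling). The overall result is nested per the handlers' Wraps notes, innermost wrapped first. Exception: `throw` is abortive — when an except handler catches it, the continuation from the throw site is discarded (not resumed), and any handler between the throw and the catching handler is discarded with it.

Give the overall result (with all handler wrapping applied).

Answer: (13, ())

Step-by-step:
throw(1) @ H0 caught ⇒ 13
H1 returns (13, ())
H2 returns (13, ())
= (13, ())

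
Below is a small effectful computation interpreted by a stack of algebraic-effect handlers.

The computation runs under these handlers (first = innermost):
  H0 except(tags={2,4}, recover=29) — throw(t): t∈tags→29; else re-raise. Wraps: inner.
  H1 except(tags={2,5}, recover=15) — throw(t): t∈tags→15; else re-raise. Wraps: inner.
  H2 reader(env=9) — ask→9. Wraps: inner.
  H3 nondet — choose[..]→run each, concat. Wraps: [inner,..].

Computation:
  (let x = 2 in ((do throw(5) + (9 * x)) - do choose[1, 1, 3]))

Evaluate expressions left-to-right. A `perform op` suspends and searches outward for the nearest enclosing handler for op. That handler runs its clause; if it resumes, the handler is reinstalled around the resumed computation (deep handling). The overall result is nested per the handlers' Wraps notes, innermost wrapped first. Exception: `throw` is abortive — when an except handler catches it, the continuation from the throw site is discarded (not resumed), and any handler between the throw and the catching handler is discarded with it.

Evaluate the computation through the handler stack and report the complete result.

Working:
throw(5) @ H0 re-raised
throw(5) @ H1 caught ⇒ 15
H2 returns 15
H3 returns [15]
= [15]

Answer: [15]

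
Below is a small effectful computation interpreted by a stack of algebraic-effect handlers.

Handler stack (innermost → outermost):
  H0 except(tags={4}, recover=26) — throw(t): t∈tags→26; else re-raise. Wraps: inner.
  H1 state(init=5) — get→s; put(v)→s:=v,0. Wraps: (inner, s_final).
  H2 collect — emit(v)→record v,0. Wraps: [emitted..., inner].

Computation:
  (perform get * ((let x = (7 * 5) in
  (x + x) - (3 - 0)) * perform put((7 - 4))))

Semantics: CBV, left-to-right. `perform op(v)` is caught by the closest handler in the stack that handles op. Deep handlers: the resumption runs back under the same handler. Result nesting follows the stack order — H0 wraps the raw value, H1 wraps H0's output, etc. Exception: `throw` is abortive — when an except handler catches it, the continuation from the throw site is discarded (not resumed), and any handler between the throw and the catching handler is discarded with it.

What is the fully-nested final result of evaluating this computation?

Answer: [(0, 3)]

Evaluation trace:
get @ H1 ⇒ 5
put(3) @ H1 ⇒ s:=3
H0 returns 0
H1 returns (0, 3)
H2 returns [(0, 3)]
= [(0, 3)]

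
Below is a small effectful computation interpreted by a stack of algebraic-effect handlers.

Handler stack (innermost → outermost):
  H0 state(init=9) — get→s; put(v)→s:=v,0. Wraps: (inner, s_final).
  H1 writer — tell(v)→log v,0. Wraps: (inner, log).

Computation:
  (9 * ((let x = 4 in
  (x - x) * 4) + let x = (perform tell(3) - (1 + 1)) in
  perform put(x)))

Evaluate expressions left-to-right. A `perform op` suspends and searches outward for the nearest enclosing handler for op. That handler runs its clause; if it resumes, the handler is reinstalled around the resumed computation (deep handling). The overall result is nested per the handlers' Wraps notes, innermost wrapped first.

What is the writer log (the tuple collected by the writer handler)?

Answer: (3)

Step-by-step:
tell(3) @ H1 ⇒ log+=3
put(-2) @ H0 ⇒ s:=-2
H0 returns (0, -2)
H1 returns ((0, -2), (3))
= ((0, -2), (3))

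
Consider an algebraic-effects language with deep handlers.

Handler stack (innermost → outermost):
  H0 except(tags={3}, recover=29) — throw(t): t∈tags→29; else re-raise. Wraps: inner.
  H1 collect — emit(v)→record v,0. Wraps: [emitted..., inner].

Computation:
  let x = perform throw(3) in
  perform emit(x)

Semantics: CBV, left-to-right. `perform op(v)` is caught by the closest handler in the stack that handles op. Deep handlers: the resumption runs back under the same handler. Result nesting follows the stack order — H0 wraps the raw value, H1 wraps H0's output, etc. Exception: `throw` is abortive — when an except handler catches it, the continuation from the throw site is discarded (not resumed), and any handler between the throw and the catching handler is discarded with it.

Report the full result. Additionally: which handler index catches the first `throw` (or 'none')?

Answer: [29] ; first throw caught by: H0

Step-by-step:
throw(3) @ H0 caught ⇒ 29
H1 returns [29]
= [29]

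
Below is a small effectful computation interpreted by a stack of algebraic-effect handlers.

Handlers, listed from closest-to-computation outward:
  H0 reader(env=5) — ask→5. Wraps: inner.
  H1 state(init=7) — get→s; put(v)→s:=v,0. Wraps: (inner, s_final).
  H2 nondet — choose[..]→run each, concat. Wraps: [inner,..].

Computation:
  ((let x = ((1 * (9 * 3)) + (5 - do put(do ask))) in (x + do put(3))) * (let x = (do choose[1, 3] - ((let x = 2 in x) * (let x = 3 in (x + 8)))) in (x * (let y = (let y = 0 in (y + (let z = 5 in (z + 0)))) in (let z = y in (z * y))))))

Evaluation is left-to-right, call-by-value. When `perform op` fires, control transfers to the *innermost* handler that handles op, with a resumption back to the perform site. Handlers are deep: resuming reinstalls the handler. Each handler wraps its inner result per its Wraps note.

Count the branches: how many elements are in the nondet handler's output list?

Working:
ask @ H0 ⇒ 5
put(5) @ H1 ⇒ s:=5
put(3) @ H1 ⇒ s:=3
choose[1, 3] @ H2
  branch[0] choose=1:
    H0 returns -16800
    H1 returns (-16800, 3)
    H2 returns [(-16800, 3)]
  branch[1] choose=3:
    H0 returns -15200
    H1 returns (-15200, 3)
    H2 returns [(-15200, 3)]
= [(-16800, 3), (-15200, 3)]

Answer: 2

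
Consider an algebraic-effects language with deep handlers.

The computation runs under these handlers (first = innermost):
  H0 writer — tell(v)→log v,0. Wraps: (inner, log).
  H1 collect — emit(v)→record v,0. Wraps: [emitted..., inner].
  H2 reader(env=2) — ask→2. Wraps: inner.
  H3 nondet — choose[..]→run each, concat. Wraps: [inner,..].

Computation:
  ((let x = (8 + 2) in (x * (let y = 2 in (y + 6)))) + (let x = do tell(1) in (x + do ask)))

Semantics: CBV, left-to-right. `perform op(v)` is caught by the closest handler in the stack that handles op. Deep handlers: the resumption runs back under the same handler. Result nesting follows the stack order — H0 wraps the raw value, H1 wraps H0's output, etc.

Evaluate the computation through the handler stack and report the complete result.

Answer: [[(82, (1))]]

Evaluation trace:
tell(1) @ H0 ⇒ log+=1
ask @ H2 ⇒ 2
H0 returns (82, (1))
H1 returns [(82, (1))]
H2 returns [(82, (1))]
H3 returns [[(82, (1))]]
= [[(82, (1))]]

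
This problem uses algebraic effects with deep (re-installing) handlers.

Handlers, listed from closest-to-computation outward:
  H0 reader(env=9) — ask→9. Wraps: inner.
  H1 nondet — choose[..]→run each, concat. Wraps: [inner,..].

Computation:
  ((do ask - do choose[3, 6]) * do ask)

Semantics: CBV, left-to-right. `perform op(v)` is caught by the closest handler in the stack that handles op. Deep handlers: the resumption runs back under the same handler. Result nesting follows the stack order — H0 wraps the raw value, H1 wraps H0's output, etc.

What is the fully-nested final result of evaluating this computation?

Answer: [54, 27]

Step-by-step:
ask @ H0 ⇒ 9
choose[3, 6] @ H1
  branch[0] choose=3:
    ask @ H0 ⇒ 9
    H0 returns 54
    H1 returns [54]
  branch[1] choose=6:
    ask @ H0 ⇒ 9
    H0 returns 27
    H1 returns [27]
= [54, 27]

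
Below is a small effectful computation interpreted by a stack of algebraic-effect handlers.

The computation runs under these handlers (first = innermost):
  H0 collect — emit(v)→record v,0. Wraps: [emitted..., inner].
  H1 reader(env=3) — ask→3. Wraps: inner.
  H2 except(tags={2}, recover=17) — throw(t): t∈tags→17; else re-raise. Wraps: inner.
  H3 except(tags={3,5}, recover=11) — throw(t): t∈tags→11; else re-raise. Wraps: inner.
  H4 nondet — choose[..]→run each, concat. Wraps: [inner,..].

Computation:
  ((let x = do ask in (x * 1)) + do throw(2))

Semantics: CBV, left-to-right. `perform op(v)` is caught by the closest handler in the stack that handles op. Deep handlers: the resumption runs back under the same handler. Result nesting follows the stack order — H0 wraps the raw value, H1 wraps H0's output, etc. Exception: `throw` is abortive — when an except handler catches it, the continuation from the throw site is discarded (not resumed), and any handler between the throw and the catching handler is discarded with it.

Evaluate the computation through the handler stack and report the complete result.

Evaluation trace:
ask @ H1 ⇒ 3
throw(2) @ H2 caught ⇒ 17
H3 returns 17
H4 returns [17]
= [17]

Answer: [17]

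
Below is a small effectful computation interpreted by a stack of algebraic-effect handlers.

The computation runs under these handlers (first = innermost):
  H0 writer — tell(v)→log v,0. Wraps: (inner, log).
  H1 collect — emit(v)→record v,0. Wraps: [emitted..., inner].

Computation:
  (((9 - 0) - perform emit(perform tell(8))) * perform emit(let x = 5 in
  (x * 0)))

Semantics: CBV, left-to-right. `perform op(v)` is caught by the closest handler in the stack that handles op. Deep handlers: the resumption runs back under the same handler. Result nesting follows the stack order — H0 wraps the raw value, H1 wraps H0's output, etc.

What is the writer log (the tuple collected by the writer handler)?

Answer: (8)

Evaluation trace:
tell(8) @ H0 ⇒ log+=8
emit(0) @ H1 ⇒ out+=0
emit(0) @ H1 ⇒ out+=0
H0 returns (0, (8))
H1 returns [0, 0, (0, (8))]
= [0, 0, (0, (8))]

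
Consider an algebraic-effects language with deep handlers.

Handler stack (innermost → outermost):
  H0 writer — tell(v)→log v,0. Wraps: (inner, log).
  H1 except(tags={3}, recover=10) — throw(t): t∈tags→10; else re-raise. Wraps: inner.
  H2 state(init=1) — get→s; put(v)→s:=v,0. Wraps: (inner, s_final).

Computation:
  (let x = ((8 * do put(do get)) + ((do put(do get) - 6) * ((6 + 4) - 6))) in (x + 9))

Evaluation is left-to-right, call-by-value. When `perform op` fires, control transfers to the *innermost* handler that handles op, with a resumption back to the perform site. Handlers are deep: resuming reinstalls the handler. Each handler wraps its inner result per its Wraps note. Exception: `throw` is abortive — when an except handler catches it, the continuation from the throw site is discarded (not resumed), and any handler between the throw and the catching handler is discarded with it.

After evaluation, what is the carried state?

Answer: 1

Working:
get @ H2 ⇒ 1
put(1) @ H2 ⇒ s:=1
get @ H2 ⇒ 1
put(1) @ H2 ⇒ s:=1
H0 returns (-15, ())
H1 returns (-15, ())
H2 returns ((-15, ()), 1)
= ((-15, ()), 1)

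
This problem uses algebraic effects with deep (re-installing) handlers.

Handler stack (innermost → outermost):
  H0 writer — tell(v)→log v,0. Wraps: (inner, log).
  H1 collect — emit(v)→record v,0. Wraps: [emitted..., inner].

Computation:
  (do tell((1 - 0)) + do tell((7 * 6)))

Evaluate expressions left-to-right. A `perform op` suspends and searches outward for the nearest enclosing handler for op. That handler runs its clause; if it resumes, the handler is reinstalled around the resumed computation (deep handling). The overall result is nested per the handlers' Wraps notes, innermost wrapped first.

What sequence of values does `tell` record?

Answer: (1, 42)

Working:
tell(1) @ H0 ⇒ log+=1
tell(42) @ H0 ⇒ log+=42
H0 returns (0, (1, 42))
H1 returns [(0, (1, 42))]
= [(0, (1, 42))]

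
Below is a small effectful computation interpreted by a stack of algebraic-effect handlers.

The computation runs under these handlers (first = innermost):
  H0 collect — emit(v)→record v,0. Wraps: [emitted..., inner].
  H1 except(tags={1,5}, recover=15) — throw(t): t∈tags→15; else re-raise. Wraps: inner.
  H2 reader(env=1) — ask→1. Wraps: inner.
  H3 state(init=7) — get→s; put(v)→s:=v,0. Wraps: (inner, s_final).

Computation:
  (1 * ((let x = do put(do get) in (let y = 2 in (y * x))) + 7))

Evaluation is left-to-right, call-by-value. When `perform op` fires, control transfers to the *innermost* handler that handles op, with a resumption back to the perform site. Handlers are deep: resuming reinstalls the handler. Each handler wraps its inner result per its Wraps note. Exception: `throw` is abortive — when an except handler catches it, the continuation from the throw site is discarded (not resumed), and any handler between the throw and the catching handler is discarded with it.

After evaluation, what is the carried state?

Step-by-step:
get @ H3 ⇒ 7
put(7) @ H3 ⇒ s:=7
H0 returns [7]
H1 returns [7]
H2 returns [7]
H3 returns ([7], 7)
= ([7], 7)

Answer: 7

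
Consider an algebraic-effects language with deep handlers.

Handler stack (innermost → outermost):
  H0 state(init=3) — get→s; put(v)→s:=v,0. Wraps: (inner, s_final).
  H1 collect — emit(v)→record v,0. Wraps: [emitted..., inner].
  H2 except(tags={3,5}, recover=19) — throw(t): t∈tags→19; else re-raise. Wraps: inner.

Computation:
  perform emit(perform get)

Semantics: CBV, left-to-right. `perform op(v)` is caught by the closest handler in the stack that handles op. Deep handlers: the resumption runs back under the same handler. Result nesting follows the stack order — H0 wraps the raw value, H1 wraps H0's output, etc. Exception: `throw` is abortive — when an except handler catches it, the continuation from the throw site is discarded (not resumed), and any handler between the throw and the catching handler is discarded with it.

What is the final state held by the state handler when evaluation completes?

Answer: 3

Working:
get @ H0 ⇒ 3
emit(3) @ H1 ⇒ out+=3
H0 returns (0, 3)
H1 returns [3, (0, 3)]
H2 returns [3, (0, 3)]
= [3, (0, 3)]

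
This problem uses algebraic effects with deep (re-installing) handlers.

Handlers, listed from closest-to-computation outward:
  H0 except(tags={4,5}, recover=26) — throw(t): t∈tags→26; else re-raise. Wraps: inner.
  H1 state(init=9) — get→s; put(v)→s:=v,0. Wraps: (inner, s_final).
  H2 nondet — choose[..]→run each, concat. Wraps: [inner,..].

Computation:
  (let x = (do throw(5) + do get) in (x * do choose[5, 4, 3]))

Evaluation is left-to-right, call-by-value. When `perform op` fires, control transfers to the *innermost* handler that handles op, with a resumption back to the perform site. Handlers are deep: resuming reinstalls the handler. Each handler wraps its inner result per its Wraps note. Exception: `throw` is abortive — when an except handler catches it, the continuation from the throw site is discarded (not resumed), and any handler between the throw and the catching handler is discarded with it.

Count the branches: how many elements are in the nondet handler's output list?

Answer: 1

Evaluation trace:
throw(5) @ H0 caught ⇒ 26
H1 returns (26, 9)
H2 returns [(26, 9)]
= [(26, 9)]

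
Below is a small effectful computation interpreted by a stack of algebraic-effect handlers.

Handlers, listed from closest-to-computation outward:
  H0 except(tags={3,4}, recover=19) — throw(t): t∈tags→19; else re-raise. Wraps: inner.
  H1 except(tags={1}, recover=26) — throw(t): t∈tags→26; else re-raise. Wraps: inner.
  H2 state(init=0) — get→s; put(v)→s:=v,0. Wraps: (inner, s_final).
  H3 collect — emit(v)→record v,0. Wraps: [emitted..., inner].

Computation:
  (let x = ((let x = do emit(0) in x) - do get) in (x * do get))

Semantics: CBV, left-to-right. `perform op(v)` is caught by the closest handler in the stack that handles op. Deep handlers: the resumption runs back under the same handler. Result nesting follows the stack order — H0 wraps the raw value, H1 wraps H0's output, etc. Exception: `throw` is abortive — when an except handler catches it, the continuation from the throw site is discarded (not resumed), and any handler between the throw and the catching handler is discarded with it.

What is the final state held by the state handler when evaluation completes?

Answer: 0

Evaluation trace:
emit(0) @ H3 ⇒ out+=0
get @ H2 ⇒ 0
get @ H2 ⇒ 0
H0 returns 0
H1 returns 0
H2 returns (0, 0)
H3 returns [0, (0, 0)]
= [0, (0, 0)]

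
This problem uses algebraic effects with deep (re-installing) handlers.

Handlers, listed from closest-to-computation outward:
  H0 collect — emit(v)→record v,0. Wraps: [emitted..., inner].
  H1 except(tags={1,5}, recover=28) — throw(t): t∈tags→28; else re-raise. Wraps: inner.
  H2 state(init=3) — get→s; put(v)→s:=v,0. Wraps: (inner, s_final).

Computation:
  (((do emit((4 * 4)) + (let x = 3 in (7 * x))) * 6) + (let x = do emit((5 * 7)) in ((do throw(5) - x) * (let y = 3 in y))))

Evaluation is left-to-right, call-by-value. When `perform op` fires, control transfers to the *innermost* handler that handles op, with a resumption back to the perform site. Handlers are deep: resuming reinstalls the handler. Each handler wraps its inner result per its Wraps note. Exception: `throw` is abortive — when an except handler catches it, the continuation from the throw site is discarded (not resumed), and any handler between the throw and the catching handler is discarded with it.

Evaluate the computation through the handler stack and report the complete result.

Answer: (28, 3)

Step-by-step:
emit(16) @ H0 ⇒ out+=16
emit(35) @ H0 ⇒ out+=35
throw(5) @ H1 caught ⇒ 28
H2 returns (28, 3)
= (28, 3)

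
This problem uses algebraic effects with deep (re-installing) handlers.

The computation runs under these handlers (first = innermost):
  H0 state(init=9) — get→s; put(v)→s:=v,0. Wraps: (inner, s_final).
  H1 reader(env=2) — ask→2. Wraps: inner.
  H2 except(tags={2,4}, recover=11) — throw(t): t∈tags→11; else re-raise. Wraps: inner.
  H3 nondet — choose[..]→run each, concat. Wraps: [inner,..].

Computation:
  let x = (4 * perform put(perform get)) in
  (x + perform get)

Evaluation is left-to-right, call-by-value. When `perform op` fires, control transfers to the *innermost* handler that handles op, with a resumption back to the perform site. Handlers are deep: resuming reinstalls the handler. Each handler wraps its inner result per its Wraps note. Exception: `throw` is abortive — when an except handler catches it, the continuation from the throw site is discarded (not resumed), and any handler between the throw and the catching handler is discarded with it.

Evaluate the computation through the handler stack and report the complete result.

Evaluation trace:
get @ H0 ⇒ 9
put(9) @ H0 ⇒ s:=9
get @ H0 ⇒ 9
H0 returns (9, 9)
H1 returns (9, 9)
H2 returns (9, 9)
H3 returns [(9, 9)]
= [(9, 9)]

Answer: [(9, 9)]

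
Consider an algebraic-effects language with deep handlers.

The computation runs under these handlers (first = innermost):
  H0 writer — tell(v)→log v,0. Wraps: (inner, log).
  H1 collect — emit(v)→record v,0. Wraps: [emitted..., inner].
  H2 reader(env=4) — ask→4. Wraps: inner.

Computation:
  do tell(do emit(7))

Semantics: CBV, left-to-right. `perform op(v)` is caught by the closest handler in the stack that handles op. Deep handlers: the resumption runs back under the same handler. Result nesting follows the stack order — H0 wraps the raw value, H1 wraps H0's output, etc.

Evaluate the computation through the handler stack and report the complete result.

Answer: [7, (0, (0))]

Working:
emit(7) @ H1 ⇒ out+=7
tell(0) @ H0 ⇒ log+=0
H0 returns (0, (0))
H1 returns [7, (0, (0))]
H2 returns [7, (0, (0))]
= [7, (0, (0))]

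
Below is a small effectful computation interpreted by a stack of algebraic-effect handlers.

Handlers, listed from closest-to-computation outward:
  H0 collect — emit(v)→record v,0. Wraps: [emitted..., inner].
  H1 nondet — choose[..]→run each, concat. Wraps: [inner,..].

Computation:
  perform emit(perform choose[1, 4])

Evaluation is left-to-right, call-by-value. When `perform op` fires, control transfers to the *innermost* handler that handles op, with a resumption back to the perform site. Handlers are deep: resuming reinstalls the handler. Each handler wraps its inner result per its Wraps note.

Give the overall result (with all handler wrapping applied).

Working:
choose[1, 4] @ H1
  branch[0] choose=1:
    emit(1) @ H0 ⇒ out+=1
    H0 returns [1, 0]
    H1 returns [[1, 0]]
  branch[1] choose=4:
    emit(4) @ H0 ⇒ out+=4
    H0 returns [4, 0]
    H1 returns [[4, 0]]
= [[1, 0], [4, 0]]

Answer: [[1, 0], [4, 0]]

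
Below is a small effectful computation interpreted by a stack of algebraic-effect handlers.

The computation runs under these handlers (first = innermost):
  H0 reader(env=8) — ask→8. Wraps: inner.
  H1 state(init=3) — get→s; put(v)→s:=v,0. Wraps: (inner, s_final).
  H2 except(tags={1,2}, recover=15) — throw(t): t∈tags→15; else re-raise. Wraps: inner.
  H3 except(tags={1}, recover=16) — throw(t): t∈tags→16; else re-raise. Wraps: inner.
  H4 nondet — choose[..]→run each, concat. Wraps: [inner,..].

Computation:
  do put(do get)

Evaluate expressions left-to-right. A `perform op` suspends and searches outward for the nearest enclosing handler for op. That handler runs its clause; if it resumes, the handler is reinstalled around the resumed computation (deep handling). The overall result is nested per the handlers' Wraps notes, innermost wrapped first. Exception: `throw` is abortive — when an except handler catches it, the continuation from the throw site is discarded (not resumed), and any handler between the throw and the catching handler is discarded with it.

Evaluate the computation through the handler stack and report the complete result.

Answer: [(0, 3)]

Evaluation trace:
get @ H1 ⇒ 3
put(3) @ H1 ⇒ s:=3
H0 returns 0
H1 returns (0, 3)
H2 returns (0, 3)
H3 returns (0, 3)
H4 returns [(0, 3)]
= [(0, 3)]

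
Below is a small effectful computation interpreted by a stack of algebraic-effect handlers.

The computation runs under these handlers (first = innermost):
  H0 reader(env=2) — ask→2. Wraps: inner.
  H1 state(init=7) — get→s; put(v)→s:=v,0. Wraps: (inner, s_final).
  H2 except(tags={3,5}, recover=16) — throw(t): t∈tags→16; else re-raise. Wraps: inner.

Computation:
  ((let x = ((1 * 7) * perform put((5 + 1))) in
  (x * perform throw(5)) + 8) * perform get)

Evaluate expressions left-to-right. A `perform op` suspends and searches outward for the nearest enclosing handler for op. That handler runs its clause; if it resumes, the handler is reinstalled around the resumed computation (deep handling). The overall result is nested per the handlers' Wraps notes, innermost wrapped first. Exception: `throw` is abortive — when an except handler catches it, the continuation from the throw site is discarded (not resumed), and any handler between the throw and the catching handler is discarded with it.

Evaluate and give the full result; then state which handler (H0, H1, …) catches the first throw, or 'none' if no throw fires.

Step-by-step:
put(6) @ H1 ⇒ s:=6
throw(5) @ H2 caught ⇒ 16
= 16

Answer: 16 ; first throw caught by: H2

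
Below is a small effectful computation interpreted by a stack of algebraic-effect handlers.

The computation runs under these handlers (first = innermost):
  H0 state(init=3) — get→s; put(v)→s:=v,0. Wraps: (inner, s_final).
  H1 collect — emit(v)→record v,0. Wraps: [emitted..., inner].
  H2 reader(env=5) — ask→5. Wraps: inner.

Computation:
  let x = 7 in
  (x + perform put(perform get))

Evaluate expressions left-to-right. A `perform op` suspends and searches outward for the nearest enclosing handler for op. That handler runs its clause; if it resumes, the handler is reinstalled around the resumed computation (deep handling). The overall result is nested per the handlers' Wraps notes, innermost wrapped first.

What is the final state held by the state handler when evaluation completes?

Answer: 3

Step-by-step:
get @ H0 ⇒ 3
put(3) @ H0 ⇒ s:=3
H0 returns (7, 3)
H1 returns [(7, 3)]
H2 returns [(7, 3)]
= [(7, 3)]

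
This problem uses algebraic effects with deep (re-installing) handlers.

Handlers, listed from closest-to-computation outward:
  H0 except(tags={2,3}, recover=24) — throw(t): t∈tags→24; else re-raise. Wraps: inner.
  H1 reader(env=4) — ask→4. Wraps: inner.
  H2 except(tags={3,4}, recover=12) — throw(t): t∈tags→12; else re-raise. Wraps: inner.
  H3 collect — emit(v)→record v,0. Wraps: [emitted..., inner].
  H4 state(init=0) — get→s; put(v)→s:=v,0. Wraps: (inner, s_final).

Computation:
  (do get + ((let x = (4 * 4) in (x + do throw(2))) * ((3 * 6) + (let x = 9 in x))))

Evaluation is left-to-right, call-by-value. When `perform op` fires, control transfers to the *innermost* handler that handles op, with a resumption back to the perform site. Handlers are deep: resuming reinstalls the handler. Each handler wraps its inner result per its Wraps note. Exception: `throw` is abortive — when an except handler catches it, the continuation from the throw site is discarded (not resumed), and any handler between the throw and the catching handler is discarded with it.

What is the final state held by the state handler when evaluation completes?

Evaluation trace:
get @ H4 ⇒ 0
throw(2) @ H0 caught ⇒ 24
H1 returns 24
H2 returns 24
H3 returns [24]
H4 returns ([24], 0)
= ([24], 0)

Answer: 0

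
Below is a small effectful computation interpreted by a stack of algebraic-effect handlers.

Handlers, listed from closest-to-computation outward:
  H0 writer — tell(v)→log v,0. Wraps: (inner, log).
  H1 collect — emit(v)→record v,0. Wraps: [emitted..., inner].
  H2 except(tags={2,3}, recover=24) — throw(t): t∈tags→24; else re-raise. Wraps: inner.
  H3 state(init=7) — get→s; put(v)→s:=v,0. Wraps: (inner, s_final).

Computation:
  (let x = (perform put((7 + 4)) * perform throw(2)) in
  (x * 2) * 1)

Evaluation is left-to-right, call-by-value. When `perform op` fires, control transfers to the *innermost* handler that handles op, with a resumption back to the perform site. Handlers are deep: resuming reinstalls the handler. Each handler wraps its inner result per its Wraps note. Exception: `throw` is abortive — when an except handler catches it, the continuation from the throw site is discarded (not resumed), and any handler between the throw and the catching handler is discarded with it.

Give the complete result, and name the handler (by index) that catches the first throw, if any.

Answer: (24, 11) ; first throw caught by: H2

Evaluation trace:
put(11) @ H3 ⇒ s:=11
throw(2) @ H2 caught ⇒ 24
H3 returns (24, 11)
= (24, 11)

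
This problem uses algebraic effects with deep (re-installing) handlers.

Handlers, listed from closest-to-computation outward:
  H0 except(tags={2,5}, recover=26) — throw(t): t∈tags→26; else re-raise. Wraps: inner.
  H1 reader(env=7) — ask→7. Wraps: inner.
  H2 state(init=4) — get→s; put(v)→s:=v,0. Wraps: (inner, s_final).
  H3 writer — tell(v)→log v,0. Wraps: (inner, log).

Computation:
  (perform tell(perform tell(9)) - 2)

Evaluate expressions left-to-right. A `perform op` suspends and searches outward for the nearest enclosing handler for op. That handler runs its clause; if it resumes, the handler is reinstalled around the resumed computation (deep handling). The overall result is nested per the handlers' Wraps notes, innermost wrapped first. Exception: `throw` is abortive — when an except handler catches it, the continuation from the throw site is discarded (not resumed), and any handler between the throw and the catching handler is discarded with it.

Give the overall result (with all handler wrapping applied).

Answer: ((-2, 4), (9, 0))

Step-by-step:
tell(9) @ H3 ⇒ log+=9
tell(0) @ H3 ⇒ log+=0
H0 returns -2
H1 returns -2
H2 returns (-2, 4)
H3 returns ((-2, 4), (9, 0))
= ((-2, 4), (9, 0))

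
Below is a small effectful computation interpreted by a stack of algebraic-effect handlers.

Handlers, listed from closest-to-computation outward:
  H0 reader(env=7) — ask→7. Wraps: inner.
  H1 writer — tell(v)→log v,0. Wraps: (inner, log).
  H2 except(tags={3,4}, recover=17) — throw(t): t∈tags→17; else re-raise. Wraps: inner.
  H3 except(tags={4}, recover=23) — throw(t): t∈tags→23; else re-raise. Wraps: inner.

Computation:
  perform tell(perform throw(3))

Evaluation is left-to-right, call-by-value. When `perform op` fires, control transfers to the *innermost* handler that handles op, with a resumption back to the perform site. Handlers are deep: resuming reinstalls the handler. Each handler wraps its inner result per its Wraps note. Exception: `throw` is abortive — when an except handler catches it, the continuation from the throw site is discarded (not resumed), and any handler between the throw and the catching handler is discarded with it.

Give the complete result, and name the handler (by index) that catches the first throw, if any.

Answer: 17 ; first throw caught by: H2

Step-by-step:
throw(3) @ H2 caught ⇒ 17
H3 returns 17
= 17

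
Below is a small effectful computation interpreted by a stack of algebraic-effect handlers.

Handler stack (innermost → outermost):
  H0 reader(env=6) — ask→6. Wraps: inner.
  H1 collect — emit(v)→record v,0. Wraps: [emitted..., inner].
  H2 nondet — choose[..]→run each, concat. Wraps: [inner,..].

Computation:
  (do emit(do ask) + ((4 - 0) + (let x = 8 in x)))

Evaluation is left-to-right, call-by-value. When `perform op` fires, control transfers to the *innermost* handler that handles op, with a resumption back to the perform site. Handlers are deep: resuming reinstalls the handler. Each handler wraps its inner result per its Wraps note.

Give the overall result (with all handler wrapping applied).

Working:
ask @ H0 ⇒ 6
emit(6) @ H1 ⇒ out+=6
H0 returns 12
H1 returns [6, 12]
H2 returns [[6, 12]]
= [[6, 12]]

Answer: [[6, 12]]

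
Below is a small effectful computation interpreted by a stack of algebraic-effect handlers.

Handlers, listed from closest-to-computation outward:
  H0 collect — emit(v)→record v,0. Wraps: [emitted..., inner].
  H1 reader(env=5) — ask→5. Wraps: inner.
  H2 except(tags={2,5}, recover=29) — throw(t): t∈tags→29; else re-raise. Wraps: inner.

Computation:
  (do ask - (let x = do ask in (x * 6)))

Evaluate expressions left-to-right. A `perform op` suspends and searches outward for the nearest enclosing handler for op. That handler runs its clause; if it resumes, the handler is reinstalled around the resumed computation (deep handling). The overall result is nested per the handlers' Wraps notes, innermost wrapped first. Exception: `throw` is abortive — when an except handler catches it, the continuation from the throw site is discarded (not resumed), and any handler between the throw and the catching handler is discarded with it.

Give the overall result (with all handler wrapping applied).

Evaluation trace:
ask @ H1 ⇒ 5
ask @ H1 ⇒ 5
H0 returns [-25]
H1 returns [-25]
H2 returns [-25]
= [-25]

Answer: [-25]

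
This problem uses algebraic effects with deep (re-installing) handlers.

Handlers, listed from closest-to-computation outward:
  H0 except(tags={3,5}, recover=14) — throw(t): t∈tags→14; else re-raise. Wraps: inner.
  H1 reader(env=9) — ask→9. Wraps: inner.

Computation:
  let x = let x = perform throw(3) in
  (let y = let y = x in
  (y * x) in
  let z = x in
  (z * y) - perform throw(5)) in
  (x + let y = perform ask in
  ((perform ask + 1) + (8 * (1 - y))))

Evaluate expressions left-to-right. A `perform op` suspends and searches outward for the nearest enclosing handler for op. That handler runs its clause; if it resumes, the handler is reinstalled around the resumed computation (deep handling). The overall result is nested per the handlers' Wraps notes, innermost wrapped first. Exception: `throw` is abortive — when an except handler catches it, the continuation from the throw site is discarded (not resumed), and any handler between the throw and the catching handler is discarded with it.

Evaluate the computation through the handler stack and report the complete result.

Answer: 14

Evaluation trace:
throw(3) @ H0 caught ⇒ 14
H1 returns 14
= 14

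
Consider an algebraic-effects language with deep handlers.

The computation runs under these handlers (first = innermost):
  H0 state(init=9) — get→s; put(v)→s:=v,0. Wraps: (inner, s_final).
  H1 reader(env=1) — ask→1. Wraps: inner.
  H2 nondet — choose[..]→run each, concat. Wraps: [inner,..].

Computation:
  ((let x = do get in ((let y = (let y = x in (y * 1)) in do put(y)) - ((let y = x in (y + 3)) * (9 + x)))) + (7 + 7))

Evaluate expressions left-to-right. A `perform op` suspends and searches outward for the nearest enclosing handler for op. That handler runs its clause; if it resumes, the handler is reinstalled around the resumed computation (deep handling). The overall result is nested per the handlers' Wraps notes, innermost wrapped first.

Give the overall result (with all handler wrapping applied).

Answer: [(-202, 9)]

Step-by-step:
get @ H0 ⇒ 9
put(9) @ H0 ⇒ s:=9
H0 returns (-202, 9)
H1 returns (-202, 9)
H2 returns [(-202, 9)]
= [(-202, 9)]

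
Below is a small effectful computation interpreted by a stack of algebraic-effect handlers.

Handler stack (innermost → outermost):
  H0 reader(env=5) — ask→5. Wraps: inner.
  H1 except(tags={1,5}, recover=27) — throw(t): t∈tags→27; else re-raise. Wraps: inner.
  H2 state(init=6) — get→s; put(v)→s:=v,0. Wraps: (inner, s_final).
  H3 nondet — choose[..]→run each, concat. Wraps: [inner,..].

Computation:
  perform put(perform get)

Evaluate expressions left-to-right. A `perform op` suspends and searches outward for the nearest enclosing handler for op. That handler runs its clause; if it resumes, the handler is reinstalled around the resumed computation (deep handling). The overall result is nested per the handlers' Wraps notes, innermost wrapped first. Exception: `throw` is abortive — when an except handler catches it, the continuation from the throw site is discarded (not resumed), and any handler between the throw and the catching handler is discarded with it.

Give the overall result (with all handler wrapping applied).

Evaluation trace:
get @ H2 ⇒ 6
put(6) @ H2 ⇒ s:=6
H0 returns 0
H1 returns 0
H2 returns (0, 6)
H3 returns [(0, 6)]
= [(0, 6)]

Answer: [(0, 6)]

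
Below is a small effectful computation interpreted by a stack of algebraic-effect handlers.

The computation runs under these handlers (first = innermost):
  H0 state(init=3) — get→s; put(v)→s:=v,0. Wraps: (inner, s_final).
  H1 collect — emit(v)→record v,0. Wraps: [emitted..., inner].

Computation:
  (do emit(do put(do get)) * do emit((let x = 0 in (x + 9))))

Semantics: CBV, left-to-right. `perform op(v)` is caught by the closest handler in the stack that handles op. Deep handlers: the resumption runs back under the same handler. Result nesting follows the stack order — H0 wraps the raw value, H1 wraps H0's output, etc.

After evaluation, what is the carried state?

Answer: 3

Step-by-step:
get @ H0 ⇒ 3
put(3) @ H0 ⇒ s:=3
emit(0) @ H1 ⇒ out+=0
emit(9) @ H1 ⇒ out+=9
H0 returns (0, 3)
H1 returns [0, 9, (0, 3)]
= [0, 9, (0, 3)]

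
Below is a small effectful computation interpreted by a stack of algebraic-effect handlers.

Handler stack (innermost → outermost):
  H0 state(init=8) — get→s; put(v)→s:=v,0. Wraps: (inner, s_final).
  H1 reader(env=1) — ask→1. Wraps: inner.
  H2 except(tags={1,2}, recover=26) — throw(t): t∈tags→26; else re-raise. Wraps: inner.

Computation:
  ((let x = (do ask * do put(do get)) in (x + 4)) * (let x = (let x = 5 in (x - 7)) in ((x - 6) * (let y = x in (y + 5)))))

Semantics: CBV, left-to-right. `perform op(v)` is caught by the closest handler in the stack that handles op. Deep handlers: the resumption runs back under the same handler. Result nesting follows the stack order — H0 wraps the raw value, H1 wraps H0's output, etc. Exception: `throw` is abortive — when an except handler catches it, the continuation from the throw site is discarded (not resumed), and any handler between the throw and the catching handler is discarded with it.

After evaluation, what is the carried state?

Evaluation trace:
ask @ H1 ⇒ 1
get @ H0 ⇒ 8
put(8) @ H0 ⇒ s:=8
H0 returns (-96, 8)
H1 returns (-96, 8)
H2 returns (-96, 8)
= (-96, 8)

Answer: 8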